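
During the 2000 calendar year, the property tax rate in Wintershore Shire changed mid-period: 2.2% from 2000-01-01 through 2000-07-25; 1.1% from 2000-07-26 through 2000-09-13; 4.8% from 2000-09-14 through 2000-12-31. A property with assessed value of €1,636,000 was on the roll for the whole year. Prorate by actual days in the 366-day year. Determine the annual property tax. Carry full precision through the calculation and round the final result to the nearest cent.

€46,201.36

2000-01-01 to 2000-07-25: 207 days at 2.2% → €1,636,000 × 2.2% × 207/366 = €20,356.1311
2000-07-26 to 2000-09-13: 50 days at 1.1% → €1,636,000 × 1.1% × 50/366 = €2,458.4699
2000-09-14 to 2000-12-31: 109 days at 4.8% → €1,636,000 × 4.8% × 109/366 = €23,386.7541
Total = €46,201.3552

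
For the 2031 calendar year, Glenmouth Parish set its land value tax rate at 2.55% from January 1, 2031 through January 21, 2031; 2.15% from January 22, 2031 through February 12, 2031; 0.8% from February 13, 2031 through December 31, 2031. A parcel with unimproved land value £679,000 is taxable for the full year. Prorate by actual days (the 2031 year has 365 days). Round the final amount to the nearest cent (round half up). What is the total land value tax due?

£6,668.15

January 1 – January 21, 2031: 21 days at 2.55% → £679,000 × 2.55% × 21/365 = £996.1767
January 22 – February 12, 2031: 22 days at 2.15% → £679,000 × 2.15% × 22/365 = £879.9096
February 13 – December 31, 2031: 322 days at 0.8% → £679,000 × 0.8% × 322/365 = £4,792.0658
Total = £6,668.1521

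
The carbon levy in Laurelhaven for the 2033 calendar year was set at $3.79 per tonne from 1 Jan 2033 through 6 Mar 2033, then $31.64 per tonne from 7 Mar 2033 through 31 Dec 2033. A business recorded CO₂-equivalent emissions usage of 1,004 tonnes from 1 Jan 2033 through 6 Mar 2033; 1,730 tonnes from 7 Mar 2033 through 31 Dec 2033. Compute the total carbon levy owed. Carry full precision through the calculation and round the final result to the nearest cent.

$58,542.36

1 Jan – 6 Mar 2033: 1,004 tonnes at $3.79/tonne → $3,805.16
7 Mar – 31 Dec 2033: 1,730 tonnes at $31.64/tonne → $54,737.20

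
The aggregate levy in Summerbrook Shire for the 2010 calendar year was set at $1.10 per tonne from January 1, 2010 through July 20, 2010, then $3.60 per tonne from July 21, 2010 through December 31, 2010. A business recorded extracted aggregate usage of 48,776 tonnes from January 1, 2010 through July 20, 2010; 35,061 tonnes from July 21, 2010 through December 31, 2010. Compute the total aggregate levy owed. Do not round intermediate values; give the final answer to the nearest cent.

$179,873.20

January 1 – July 20, 2010: 48,776 tonnes at $1.10/tonne → $53,653.60
July 21 – December 31, 2010: 35,061 tonnes at $3.60/tonne → $126,219.60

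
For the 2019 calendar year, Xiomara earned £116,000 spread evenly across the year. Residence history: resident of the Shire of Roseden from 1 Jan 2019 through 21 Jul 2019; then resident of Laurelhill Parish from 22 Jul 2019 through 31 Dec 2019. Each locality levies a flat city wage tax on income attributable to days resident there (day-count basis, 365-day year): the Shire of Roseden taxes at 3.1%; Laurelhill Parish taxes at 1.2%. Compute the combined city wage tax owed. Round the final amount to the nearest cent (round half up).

£2,611.75

The Shire of Roseden, 1 Jan – 21 Jul 2019: 202 days → £116,000 × 3.1% × 202/365 = £1,990.1151
Laurelhill Parish, 22 Jul – 31 Dec 2019: 163 days → £116,000 × 1.2% × 163/365 = £621.6329
Total = £2,611.7479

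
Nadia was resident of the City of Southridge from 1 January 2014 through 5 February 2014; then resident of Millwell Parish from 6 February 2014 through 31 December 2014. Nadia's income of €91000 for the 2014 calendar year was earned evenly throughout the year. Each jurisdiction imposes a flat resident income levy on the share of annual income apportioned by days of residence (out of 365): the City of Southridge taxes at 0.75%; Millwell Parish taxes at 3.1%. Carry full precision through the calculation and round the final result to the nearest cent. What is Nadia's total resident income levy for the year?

€2610.08

The City of Southridge, 1 January – 5 February 2014: 36 days → €91000 × 0.75% × 36/365 = €67.3151
Millwell Parish, 6 February – 31 December 2014: 329 days → €91000 × 3.1% × 329/365 = €2542.7644
Total = €2610.0795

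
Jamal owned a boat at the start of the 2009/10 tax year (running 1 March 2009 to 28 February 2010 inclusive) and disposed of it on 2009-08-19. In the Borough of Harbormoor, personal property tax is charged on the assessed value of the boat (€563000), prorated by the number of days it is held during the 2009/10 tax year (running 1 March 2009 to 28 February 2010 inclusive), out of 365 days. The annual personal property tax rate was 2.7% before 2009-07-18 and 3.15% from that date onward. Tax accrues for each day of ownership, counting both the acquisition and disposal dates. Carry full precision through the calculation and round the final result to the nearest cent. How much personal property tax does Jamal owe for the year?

2009-03-01 to 2009-07-17: 139 days at 2.7% → €563000 × 2.7% × 139/365 = €5788.8740
2009-07-18 to 2009-08-19: 33 days at 3.15% → €563000 × 3.15% × 33/365 = €1603.3932
Total = €7392.2671

€7392.27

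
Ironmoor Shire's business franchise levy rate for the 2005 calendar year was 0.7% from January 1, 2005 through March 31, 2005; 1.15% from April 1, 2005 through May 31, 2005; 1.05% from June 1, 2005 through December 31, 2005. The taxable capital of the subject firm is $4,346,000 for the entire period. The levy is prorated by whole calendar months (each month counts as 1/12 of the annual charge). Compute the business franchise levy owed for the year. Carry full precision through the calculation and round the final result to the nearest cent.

$42,554.58

January 1 – March 31, 2005: 3 months at 0.7% → $4,346,000 × 0.7% × 3/12 = $7,605.5000
April 1 – May 31, 2005: 2 months at 1.15% → $4,346,000 × 1.15% × 2/12 = $8,329.8333
June 1 – December 31, 2005: 7 months at 1.05% → $4,346,000 × 1.05% × 7/12 = $26,619.2500
Total = $42,554.5833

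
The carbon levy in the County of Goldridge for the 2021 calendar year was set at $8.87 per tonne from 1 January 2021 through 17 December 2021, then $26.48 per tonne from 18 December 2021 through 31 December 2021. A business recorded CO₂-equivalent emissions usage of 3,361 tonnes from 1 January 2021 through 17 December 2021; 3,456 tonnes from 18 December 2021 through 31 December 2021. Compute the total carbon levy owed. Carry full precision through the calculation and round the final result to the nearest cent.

$121,326.95

1 January – 17 December 2021: 3,361 tonnes at $8.87/tonne → $29,812.07
18 December – 31 December 2021: 3,456 tonnes at $26.48/tonne → $91,514.88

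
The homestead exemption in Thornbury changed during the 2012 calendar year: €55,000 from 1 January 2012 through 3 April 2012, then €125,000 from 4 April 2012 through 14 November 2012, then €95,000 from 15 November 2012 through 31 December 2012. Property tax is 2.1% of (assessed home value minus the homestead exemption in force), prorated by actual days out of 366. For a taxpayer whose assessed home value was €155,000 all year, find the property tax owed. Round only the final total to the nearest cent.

€1,088.44

1 January – 3 April 2012: 94 days, exemption €55,000 → (€155,000 − €55,000) × 2.1% × 94/366 = €539.3443
4 April – 14 November 2012: 225 days, exemption €125,000 → (€155,000 − €125,000) × 2.1% × 225/366 = €387.2951
15 November – 31 December 2012: 47 days, exemption €95,000 → (€155,000 − €95,000) × 2.1% × 47/366 = €161.8033
Total = €1,088.4426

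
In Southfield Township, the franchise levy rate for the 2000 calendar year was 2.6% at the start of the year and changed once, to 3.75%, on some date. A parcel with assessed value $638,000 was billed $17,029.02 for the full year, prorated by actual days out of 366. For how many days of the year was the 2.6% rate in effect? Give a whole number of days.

Let d = days at the first rate; then 366 − d days at the second rate.
$638,000 × [2.6%·d + 3.75%·(366−d)] / 366 = $17,029.02
Solving gives d = 344, so the new rate took effect on December 10, 2000.

344 days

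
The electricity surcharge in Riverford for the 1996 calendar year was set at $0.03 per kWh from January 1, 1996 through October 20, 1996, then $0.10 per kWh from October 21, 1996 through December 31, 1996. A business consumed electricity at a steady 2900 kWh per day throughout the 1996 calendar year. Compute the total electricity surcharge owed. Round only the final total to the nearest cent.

January 1 – October 20, 1996: 294 days × 2900 kWh/day = 852,600 kWh at $0.03/kWh → $25578.00
October 21 – December 31, 1996: 72 days × 2900 kWh/day = 208,800 kWh at $0.10/kWh → $20880.00

$46458.00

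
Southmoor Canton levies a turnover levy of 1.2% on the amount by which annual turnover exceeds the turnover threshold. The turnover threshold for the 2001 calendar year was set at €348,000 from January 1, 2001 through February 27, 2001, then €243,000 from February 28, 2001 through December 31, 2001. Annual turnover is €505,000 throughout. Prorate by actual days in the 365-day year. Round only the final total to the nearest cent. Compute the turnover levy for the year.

January 1 – February 27, 2001: 58 days, exemption €348,000 → (€505,000 − €348,000) × 1.2% × 58/365 = €299.3753
February 28 – December 31, 2001: 307 days, exemption €243,000 → (€505,000 − €243,000) × 1.2% × 307/365 = €2,644.4055
Total = €2,943.7808

€2,943.78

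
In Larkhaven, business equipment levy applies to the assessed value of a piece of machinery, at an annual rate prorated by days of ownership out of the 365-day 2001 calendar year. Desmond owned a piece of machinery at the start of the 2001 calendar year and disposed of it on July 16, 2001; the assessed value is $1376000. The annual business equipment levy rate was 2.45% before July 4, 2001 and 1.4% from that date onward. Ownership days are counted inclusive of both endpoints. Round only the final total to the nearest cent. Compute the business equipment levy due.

January 1 – July 3, 2001: 184 days at 2.45% → $1376000 × 2.45% × 184/365 = $16994.5425
July 4 – July 16, 2001: 13 days at 1.4% → $1376000 × 1.4% × 13/365 = $686.1151
Total = $17680.6575

$17680.66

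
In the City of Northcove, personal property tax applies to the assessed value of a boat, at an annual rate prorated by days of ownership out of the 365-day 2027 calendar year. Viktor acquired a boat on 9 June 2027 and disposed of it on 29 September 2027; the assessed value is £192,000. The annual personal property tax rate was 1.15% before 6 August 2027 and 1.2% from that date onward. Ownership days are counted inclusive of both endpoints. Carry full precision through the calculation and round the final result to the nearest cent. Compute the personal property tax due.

£698.04

9 June – 5 August 2027: 58 days at 1.15% → £192,000 × 1.15% × 58/365 = £350.8603
6 August – 29 September 2027: 55 days at 1.2% → £192,000 × 1.2% × 55/365 = £347.1781
Total = £698.0384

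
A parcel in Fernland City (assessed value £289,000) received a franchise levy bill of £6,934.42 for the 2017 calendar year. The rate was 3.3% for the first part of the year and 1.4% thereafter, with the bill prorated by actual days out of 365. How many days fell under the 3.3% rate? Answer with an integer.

Let d = days at the first rate; then 365 − d days at the second rate.
£289,000 × [3.3%·d + 1.4%·(365−d)] / 365 = £6,934.42
Solving gives d = 192, so the new rate took effect on 12 July 2017.

192 days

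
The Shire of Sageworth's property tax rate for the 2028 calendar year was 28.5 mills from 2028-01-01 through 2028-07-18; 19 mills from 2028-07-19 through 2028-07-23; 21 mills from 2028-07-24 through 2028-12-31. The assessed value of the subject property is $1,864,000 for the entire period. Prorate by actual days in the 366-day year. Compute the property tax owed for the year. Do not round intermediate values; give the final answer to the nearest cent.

2028-01-01 to 2028-07-18: 200 days at 28.5 mills → $1,864,000 × 2.85% × 200/366 = $29,029.5082
2028-07-19 to 2028-07-23: 5 days at 19 mills → $1,864,000 × 1.9% × 5/366 = $483.8251
2028-07-24 to 2028-12-31: 161 days at 21 mills → $1,864,000 × 2.1% × 161/366 = $17,219.0820
Total = $46,732.4153

$46,732.42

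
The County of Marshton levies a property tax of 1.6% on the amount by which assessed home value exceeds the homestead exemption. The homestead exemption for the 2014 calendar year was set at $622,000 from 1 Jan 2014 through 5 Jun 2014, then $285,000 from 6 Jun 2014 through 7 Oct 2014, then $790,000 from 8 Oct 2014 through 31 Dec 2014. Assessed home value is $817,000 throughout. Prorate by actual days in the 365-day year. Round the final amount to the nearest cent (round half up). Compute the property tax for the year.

$4,325.83

1 Jan – 5 Jun 2014: 156 days, exemption $622,000 → ($817,000 − $622,000) × 1.6% × 156/365 = $1,333.4795
6 Jun – 7 Oct 2014: 124 days, exemption $285,000 → ($817,000 − $285,000) × 1.6% × 124/365 = $2,891.7479
8 Oct – 31 Dec 2014: 85 days, exemption $790,000 → ($817,000 − $790,000) × 1.6% × 85/365 = $100.6027
Total = $4,325.8301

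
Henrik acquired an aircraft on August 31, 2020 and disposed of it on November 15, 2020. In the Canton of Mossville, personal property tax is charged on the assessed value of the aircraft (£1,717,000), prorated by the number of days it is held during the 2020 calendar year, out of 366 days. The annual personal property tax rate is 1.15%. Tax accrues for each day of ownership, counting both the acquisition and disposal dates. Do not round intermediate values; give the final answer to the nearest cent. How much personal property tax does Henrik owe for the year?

Days held (August 31 – November 15, 2020): 77 out of 366
Tax = £1,717,000 × 1.15% × 77/366 = £4,154.1079

£4,154.11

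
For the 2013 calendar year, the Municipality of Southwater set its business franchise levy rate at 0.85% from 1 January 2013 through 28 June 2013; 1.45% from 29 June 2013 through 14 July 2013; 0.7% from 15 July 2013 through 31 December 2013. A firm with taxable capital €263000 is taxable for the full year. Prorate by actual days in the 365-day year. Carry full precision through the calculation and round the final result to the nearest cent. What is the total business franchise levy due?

1 January – 28 June 2013: 179 days at 0.85% → €263000 × 0.85% × 179/365 = €1096.3137
29 June – 14 July 2013: 16 days at 1.45% → €263000 × 1.45% × 16/365 = €167.1671
15 July – 31 December 2013: 170 days at 0.7% → €263000 × 0.7% × 170/365 = €857.4521
Total = €2120.9329

€2120.93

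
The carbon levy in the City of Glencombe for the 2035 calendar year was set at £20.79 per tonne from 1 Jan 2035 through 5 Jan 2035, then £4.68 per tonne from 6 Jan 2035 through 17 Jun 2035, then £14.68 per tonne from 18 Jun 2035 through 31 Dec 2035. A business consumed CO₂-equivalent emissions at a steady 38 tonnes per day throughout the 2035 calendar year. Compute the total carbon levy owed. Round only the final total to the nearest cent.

£142,832.50

1 Jan – 5 Jan 2035: 5 days × 38 tonnes/day = 190 tonnes at £20.79/tonne → £3,950.10
6 Jan – 17 Jun 2035: 163 days × 38 tonnes/day = 6,194 tonnes at £4.68/tonne → £28,987.92
18 Jun – 31 Dec 2035: 197 days × 38 tonnes/day = 7,486 tonnes at £14.68/tonne → £109,894.48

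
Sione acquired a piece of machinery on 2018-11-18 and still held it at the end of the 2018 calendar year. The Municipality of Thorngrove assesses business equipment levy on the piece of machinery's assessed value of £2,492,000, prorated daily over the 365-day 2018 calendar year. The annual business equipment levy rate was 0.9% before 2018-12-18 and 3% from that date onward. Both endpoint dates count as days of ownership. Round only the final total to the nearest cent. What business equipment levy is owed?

£4,710.90

2018-11-18 to 2018-12-17: 30 days at 0.9% → £2,492,000 × 0.9% × 30/365 = £1,843.3973
2018-12-18 to 2018-12-31: 14 days at 3% → £2,492,000 × 3% × 14/365 = £2,867.5068
Total = £4,710.9041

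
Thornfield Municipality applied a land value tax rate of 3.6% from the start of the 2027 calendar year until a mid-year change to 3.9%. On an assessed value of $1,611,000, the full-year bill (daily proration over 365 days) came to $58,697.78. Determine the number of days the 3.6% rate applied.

Let d = days at the first rate; then 365 − d days at the second rate.
$1,611,000 × [3.6%·d + 3.9%·(365−d)] / 365 = $58,697.78
Solving gives d = 312, so the new rate took effect on 9 November 2027.

312 days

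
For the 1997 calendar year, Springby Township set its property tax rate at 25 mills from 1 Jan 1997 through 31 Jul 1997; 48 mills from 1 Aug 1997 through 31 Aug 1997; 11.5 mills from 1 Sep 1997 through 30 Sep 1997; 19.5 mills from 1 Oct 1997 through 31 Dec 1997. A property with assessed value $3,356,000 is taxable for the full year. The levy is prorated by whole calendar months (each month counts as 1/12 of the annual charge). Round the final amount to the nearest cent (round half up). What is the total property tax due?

$81,942.33

1 Jan – 31 Jul 1997: 7 months at 25 mills → $3,356,000 × 2.5% × 7/12 = $48,941.6667
1 Aug – 31 Aug 1997: 1 month at 48 mills → $3,356,000 × 4.8% × 1/12 = $13,424.0000
1 Sep – 30 Sep 1997: 1 month at 11.5 mills → $3,356,000 × 1.15% × 1/12 = $3,216.1667
1 Oct – 31 Dec 1997: 3 months at 19.5 mills → $3,356,000 × 1.95% × 3/12 = $16,360.5000
Total = $81,942.3333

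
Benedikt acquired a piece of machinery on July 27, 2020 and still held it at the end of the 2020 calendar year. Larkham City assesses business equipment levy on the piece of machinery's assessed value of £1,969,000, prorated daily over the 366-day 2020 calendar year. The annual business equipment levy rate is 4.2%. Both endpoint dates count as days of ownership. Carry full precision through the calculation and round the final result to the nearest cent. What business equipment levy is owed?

Days held (July 27 – December 31, 2020): 158 out of 366
Tax = £1,969,000 × 4.2% × 158/366 = £35,700.2295

£35,700.23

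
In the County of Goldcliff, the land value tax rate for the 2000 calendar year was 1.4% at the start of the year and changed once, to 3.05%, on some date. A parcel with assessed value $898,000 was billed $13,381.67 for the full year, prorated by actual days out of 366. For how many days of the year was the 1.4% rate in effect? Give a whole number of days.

Let d = days at the first rate; then 366 − d days at the second rate.
$898,000 × [1.4%·d + 3.05%·(366−d)] / 366 = $13,381.67
Solving gives d = 346, so the new rate took effect on 12 Dec 2000.

346 days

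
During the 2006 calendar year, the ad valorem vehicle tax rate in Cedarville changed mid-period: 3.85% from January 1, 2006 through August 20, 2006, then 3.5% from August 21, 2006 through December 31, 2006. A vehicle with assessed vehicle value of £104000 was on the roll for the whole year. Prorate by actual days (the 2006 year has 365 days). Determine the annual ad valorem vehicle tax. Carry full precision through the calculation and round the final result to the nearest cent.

January 1 – August 20, 2006: 232 days at 3.85% → £104000 × 3.85% × 232/365 = £2545.0082
August 21 – December 31, 2006: 133 days at 3.5% → £104000 × 3.5% × 133/365 = £1326.3562
Total = £3871.3644

£3871.36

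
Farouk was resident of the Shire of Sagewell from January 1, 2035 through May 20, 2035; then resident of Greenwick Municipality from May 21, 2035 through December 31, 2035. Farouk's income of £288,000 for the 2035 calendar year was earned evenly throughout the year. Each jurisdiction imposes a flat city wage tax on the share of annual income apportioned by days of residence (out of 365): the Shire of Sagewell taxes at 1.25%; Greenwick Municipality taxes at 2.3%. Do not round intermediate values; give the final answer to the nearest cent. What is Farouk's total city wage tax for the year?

£5,464.11

The Shire of Sagewell, January 1 – May 20, 2035: 140 days → £288,000 × 1.25% × 140/365 = £1,380.8219
Greenwick Municipality, May 21 – December 31, 2035: 225 days → £288,000 × 2.3% × 225/365 = £4,083.2877
Total = £5,464.1096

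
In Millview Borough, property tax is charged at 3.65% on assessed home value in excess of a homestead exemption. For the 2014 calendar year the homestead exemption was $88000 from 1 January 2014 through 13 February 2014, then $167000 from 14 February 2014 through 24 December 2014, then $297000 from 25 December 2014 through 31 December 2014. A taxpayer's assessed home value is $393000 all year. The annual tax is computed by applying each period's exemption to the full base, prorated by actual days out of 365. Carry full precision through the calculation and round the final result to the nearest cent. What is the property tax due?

$8505.60

1 January – 13 February 2014: 44 days, exemption $88000 → ($393000 − $88000) × 3.65% × 44/365 = $1342.0000
14 February – 24 December 2014: 314 days, exemption $167000 → ($393000 − $167000) × 3.65% × 314/365 = $7096.4000
25 December – 31 December 2014: 7 days, exemption $297000 → ($393000 − $297000) × 3.65% × 7/365 = $67.2000
Total = $8505.6000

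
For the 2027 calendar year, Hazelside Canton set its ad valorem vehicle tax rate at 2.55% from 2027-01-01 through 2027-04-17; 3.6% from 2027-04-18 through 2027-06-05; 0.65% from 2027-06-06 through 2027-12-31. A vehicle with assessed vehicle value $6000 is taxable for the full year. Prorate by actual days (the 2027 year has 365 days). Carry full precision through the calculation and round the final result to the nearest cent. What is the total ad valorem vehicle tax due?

2027-01-01 to 2027-04-17: 107 days at 2.55% → $6000 × 2.55% × 107/365 = $44.8521
2027-04-18 to 2027-06-05: 49 days at 3.6% → $6000 × 3.6% × 49/365 = $28.9973
2027-06-06 to 2027-12-31: 209 days at 0.65% → $6000 × 0.65% × 209/365 = $22.3315
Total = $96.1808

$96.18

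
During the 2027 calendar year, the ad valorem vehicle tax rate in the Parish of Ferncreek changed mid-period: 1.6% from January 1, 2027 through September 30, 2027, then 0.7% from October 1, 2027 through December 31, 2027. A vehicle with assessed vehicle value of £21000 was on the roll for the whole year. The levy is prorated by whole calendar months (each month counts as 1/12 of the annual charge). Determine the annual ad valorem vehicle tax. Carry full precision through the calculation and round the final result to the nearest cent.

January 1 – September 30, 2027: 9 months at 1.6% → £21000 × 1.6% × 9/12 = £252.0000
October 1 – December 31, 2027: 3 months at 0.7% → £21000 × 0.7% × 3/12 = £36.7500
Total = £288.7500

£288.75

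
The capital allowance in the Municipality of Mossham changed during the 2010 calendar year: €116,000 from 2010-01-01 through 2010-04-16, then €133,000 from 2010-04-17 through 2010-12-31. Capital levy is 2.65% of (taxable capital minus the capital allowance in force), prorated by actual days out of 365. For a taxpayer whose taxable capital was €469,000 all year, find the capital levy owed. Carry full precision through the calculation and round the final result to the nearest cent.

€9,034.83

2010-01-01 to 2010-04-16: 106 days, exemption €116,000 → (€469,000 − €116,000) × 2.65% × 106/365 = €2,716.6493
2010-04-17 to 2010-12-31: 259 days, exemption €133,000 → (€469,000 − €133,000) × 2.65% × 259/365 = €6,318.1808
Total = €9,034.8301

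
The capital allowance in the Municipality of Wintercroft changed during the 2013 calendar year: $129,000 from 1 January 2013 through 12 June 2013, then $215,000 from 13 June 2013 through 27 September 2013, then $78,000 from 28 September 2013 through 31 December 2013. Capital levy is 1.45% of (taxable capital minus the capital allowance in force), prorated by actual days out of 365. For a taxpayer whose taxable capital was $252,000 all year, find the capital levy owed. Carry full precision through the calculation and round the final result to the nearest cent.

$1,610.41

1 January – 12 June 2013: 163 days, exemption $129,000 → ($252,000 − $129,000) × 1.45% × 163/365 = $796.4671
13 June – 27 September 2013: 107 days, exemption $215,000 → ($252,000 − $215,000) × 1.45% × 107/365 = $157.2753
28 September – 31 December 2013: 95 days, exemption $78,000 → ($252,000 − $78,000) × 1.45% × 95/365 = $656.6712
Total = $1,610.4137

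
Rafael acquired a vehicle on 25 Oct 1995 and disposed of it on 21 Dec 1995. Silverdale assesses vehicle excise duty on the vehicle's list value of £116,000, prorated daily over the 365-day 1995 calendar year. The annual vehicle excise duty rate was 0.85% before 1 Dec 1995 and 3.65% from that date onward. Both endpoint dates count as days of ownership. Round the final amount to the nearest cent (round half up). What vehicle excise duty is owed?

25 Oct – 30 Nov 1995: 37 days at 0.85% → £116,000 × 0.85% × 37/365 = £99.9507
1 Dec – 21 Dec 1995: 21 days at 3.65% → £116,000 × 3.65% × 21/365 = £243.6000
Total = £343.5507

£343.55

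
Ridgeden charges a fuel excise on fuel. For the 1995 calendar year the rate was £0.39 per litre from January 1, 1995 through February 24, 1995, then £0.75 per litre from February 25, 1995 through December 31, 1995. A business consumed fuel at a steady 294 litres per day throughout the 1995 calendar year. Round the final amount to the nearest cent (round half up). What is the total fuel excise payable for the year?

£74,661.30

January 1 – February 24, 1995: 55 days × 294 litres/day = 16,170 litres at £0.39/litre → £6,306.30
February 25 – December 31, 1995: 310 days × 294 litres/day = 91,140 litres at £0.75/litre → £68,355.00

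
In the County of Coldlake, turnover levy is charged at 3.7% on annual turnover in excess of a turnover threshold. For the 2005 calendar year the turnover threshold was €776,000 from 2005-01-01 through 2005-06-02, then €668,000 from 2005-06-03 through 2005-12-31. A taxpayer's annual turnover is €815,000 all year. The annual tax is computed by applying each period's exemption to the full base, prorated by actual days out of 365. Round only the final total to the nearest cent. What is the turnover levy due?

2005-01-01 to 2005-06-02: 153 days, exemption €776,000 → (€815,000 − €776,000) × 3.7% × 153/365 = €604.8740
2005-06-03 to 2005-12-31: 212 days, exemption €668,000 → (€815,000 − €668,000) × 3.7% × 212/365 = €3,159.0904
Total = €3,763.9644

€3,763.96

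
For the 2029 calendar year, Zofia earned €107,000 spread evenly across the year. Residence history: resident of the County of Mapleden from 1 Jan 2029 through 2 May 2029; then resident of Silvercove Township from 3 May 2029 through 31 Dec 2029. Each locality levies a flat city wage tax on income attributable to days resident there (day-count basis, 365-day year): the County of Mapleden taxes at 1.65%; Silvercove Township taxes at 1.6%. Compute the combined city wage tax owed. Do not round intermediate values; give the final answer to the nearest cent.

The County of Mapleden, 1 Jan – 2 May 2029: 122 days → €107,000 × 1.65% × 122/365 = €590.1123
Silvercove Township, 3 May – 31 Dec 2029: 243 days → €107,000 × 1.6% × 243/365 = €1,139.7699
Total = €1,729.8822

€1,729.88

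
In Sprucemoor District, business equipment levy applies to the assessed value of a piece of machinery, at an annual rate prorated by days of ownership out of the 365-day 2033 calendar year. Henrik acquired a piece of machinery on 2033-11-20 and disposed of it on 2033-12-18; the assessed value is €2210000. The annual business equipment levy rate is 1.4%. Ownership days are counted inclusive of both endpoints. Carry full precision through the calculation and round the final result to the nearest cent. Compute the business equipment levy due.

€2458.25

Days held (2033-11-20 to 2033-12-18): 29 out of 365
Tax = €2210000 × 1.4% × 29/365 = €2458.2466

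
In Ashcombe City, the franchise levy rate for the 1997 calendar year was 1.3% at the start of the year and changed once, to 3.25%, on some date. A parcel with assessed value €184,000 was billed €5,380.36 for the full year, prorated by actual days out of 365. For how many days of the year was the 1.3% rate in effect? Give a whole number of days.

61 days

Let d = days at the first rate; then 365 − d days at the second rate.
€184,000 × [1.3%·d + 3.25%·(365−d)] / 365 = €5,380.36
Solving gives d = 61, so the new rate took effect on March 3, 1997.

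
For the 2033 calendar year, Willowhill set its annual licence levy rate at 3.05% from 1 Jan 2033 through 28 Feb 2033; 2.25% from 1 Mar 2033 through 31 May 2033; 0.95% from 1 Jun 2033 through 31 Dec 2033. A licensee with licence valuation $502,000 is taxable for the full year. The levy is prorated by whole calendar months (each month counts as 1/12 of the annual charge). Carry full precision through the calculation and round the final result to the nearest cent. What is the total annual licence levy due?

$8,157.50

1 Jan – 28 Feb 2033: 2 months at 3.05% → $502,000 × 3.05% × 2/12 = $2,551.8333
1 Mar – 31 May 2033: 3 months at 2.25% → $502,000 × 2.25% × 3/12 = $2,823.7500
1 Jun – 31 Dec 2033: 7 months at 0.95% → $502,000 × 0.95% × 7/12 = $2,781.9167
Total = $8,157.5000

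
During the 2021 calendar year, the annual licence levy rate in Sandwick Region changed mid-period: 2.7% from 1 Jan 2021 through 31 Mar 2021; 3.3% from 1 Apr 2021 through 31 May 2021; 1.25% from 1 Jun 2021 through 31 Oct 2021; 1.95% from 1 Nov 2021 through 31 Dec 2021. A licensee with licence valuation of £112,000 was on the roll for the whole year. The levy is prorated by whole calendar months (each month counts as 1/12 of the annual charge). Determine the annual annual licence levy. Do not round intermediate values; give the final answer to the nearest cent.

£2,319.33

1 Jan – 31 Mar 2021: 3 months at 2.7% → £112,000 × 2.7% × 3/12 = £756.0000
1 Apr – 31 May 2021: 2 months at 3.3% → £112,000 × 3.3% × 2/12 = £616.0000
1 Jun – 31 Oct 2021: 5 months at 1.25% → £112,000 × 1.25% × 5/12 = £583.3333
1 Nov – 31 Dec 2021: 2 months at 1.95% → £112,000 × 1.95% × 2/12 = £364.0000
Total = £2,319.3333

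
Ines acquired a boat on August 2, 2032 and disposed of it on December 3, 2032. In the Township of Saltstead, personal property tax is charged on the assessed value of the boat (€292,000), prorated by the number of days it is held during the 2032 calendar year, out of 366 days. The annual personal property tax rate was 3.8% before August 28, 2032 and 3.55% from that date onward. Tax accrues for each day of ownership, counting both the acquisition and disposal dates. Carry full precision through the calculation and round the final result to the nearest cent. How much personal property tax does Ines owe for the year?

August 2 – August 27, 2032: 26 days at 3.8% → €292,000 × 3.8% × 26/366 = €788.2404
August 28 – December 3, 2032: 98 days at 3.55% → €292,000 × 3.55% × 98/366 = €2,775.5956
Total = €3,563.8361

€3,563.84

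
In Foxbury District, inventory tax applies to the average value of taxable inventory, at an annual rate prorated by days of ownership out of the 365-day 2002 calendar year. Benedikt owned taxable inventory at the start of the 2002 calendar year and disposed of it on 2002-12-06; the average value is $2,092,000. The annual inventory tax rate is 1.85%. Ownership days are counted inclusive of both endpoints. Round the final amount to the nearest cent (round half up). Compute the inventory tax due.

Days held (2002-01-01 to 2002-12-06): 340 out of 365
Tax = $2,092,000 × 1.85% × 340/365 = $36,051.1781

$36,051.18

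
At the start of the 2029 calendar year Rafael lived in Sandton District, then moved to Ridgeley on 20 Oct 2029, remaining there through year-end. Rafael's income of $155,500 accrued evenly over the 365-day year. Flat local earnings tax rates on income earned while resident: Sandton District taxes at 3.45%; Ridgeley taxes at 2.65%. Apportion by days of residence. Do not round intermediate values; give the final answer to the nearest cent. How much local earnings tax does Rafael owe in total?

Sandton District, 1 Jan – 19 Oct 2029: 292 days → $155,500 × 3.45% × 292/365 = $4,291.8000
Ridgeley, 20 Oct – 31 Dec 2029: 73 days → $155,500 × 2.65% × 73/365 = $824.1500
Total = $5,115.9500

$5,115.95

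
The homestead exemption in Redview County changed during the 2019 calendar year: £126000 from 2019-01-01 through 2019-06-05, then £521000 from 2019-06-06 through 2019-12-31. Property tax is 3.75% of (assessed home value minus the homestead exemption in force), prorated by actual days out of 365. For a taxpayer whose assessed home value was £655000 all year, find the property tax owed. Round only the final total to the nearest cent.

2019-01-01 to 2019-06-05: 156 days, exemption £126000 → (£655000 − £126000) × 3.75% × 156/365 = £8478.4932
2019-06-06 to 2019-12-31: 209 days, exemption £521000 → (£655000 − £521000) × 3.75% × 209/365 = £2877.3288
Total = £11355.8219

£11355.82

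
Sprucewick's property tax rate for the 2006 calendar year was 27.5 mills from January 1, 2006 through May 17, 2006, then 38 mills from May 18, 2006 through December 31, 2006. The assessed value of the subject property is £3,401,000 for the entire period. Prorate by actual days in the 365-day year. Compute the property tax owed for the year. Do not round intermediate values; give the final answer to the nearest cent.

£115,834.33

January 1 – May 17, 2006: 137 days at 27.5 mills → £3,401,000 × 2.75% × 137/365 = £35,104.8425
May 18 – December 31, 2006: 228 days at 38 mills → £3,401,000 × 3.8% × 228/365 = £80,729.4904
Total = £115,834.3329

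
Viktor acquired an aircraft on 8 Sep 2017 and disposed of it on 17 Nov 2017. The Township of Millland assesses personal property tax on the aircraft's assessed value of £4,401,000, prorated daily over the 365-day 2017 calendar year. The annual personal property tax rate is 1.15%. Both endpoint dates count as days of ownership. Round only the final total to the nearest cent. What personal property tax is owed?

Days held (8 Sep – 17 Nov 2017): 71 out of 365
Tax = £4,401,000 × 1.15% × 71/365 = £9,844.9767

£9,844.98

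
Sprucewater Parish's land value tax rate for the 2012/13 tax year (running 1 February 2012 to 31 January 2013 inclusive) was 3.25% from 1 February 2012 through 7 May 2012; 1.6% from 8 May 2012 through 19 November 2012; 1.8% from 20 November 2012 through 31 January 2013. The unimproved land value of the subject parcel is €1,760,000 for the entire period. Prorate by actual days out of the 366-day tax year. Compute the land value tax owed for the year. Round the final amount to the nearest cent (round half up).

€36,558.47

1 February – 7 May 2012: 97 days at 3.25% → €1,760,000 × 3.25% × 97/366 = €15,159.5628
8 May – 19 November 2012: 196 days at 1.6% → €1,760,000 × 1.6% × 196/366 = €15,080.2186
20 November 2012 – 31 January 2013: 73 days at 1.8% → €1,760,000 × 1.8% × 73/366 = €6,318.6885
Total = €36,558.4699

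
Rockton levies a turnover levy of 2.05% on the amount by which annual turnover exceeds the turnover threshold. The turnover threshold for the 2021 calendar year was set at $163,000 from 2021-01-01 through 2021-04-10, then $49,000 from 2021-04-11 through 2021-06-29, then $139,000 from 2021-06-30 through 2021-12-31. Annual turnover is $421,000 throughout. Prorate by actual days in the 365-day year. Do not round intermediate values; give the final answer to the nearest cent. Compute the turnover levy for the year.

2021-01-01 to 2021-04-10: 100 days, exemption $163,000 → ($421,000 − $163,000) × 2.05% × 100/365 = $1,449.0411
2021-04-11 to 2021-06-29: 80 days, exemption $49,000 → ($421,000 − $49,000) × 2.05% × 80/365 = $1,671.4521
2021-06-30 to 2021-12-31: 185 days, exemption $139,000 → ($421,000 − $139,000) × 2.05% × 185/365 = $2,930.0959
Total = $6,050.5890

$6,050.59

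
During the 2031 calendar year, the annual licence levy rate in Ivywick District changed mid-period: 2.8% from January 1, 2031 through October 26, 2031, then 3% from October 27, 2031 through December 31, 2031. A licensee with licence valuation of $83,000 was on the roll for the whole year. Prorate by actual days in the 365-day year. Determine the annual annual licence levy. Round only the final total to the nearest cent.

$2,354.02

January 1 – October 26, 2031: 299 days at 2.8% → $83,000 × 2.8% × 299/365 = $1,903.7699
October 27 – December 31, 2031: 66 days at 3% → $83,000 × 3% × 66/365 = $450.2466
Total = $2,354.0164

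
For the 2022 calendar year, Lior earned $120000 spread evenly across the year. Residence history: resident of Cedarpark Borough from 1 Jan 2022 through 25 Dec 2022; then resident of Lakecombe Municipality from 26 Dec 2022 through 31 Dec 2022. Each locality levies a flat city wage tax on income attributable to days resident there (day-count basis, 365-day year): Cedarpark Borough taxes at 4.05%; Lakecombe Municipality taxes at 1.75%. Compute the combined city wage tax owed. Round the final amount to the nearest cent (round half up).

$4814.63

Cedarpark Borough, 1 Jan – 25 Dec 2022: 359 days → $120000 × 4.05% × 359/365 = $4780.1096
Lakecombe Municipality, 26 Dec – 31 Dec 2022: 6 days → $120000 × 1.75% × 6/365 = $34.5205
Total = $4814.6301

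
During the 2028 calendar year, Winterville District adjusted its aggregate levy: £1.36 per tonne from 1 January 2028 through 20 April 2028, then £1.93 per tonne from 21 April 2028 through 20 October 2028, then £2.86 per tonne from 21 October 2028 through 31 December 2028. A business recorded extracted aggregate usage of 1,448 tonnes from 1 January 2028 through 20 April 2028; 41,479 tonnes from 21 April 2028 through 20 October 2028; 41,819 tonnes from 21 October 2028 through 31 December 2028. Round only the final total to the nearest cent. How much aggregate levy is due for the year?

1 January – 20 April 2028: 1,448 tonnes at £1.36/tonne → £1,969.28
21 April – 20 October 2028: 41,479 tonnes at £1.93/tonne → £80,054.47
21 October – 31 December 2028: 41,819 tonnes at £2.86/tonne → £119,602.34

£201,626.09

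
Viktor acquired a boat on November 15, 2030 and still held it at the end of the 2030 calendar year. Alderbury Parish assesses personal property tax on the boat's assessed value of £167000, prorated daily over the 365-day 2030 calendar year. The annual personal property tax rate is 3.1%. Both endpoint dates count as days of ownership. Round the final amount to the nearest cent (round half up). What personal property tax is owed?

£666.63

Days held (November 15 – December 31, 2030): 47 out of 365
Tax = £167000 × 3.1% × 47/365 = £666.6274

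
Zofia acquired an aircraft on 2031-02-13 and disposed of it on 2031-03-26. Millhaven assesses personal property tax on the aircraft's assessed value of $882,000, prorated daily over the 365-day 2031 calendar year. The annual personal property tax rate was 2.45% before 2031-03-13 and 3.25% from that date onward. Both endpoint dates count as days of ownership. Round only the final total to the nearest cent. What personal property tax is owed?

2031-02-13 to 2031-03-12: 28 days at 2.45% → $882,000 × 2.45% × 28/365 = $1,657.6767
2031-03-13 to 2031-03-26: 14 days at 3.25% → $882,000 × 3.25% × 14/365 = $1,099.4795
Total = $2,757.1562

$2,757.16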